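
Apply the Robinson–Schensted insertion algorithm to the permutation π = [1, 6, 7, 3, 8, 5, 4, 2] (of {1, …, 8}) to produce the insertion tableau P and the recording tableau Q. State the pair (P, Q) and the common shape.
P = [1, 2, 4, 8] / [3, 7] / [5] / [6];  Q = [1, 2, 3, 5] / [4, 6] / [7] / [8];  common shape = (4, 2, 1, 1)

Row-insert the values π_1, π_2, … into P one at a time, bumping the leftmost entry strictly greater than the inserted value down to the next row. The recording tableau Q records, in position (i, j), the step at which that cell was added to P.
  Insert 1 (step 1): P = [1];  Q = [1]
  Insert 6 (step 2): P = [1, 6];  Q = [1, 2]
  Insert 7 (step 3): P = [1, 6, 7];  Q = [1, 2, 3]
  Insert 3 (step 4): P = [1, 3, 7] / [6];  Q = [1, 2, 3] / [4]
  Insert 8 (step 5): P = [1, 3, 7, 8] / [6];  Q = [1, 2, 3, 5] / [4]
  Insert 5 (step 6): P = [1, 3, 5, 8] / [6, 7];  Q = [1, 2, 3, 5] / [4, 6]
  Insert 4 (step 7): P = [1, 3, 4, 8] / [5, 7] / [6];  Q = [1, 2, 3, 5] / [4, 6] / [7]
  Insert 2 (step 8): P = [1, 2, 4, 8] / [3, 7] / [5] / [6];  Q = [1, 2, 3, 5] / [4, 6] / [7] / [8]
Final shape: (4, 2, 1, 1).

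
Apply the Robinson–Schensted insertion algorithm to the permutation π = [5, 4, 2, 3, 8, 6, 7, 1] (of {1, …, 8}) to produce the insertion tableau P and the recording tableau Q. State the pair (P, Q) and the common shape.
P = [1, 3, 6, 7] / [2, 8] / [4] / [5];  Q = [1, 4, 5, 7] / [2, 6] / [3] / [8];  common shape = (4, 2, 1, 1)

Row-insert the values π_1, π_2, … into P one at a time, bumping the leftmost entry strictly greater than the inserted value down to the next row. The recording tableau Q records, in position (i, j), the step at which that cell was added to P.
  Insert 5 (step 1): P = [5];  Q = [1]
  Insert 4 (step 2): P = [4] / [5];  Q = [1] / [2]
  Insert 2 (step 3): P = [2] / [4] / [5];  Q = [1] / [2] / [3]
  Insert 3 (step 4): P = [2, 3] / [4] / [5];  Q = [1, 4] / [2] / [3]
  Insert 8 (step 5): P = [2, 3, 8] / [4] / [5];  Q = [1, 4, 5] / [2] / [3]
  Insert 6 (step 6): P = [2, 3, 6] / [4, 8] / [5];  Q = [1, 4, 5] / [2, 6] / [3]
  Insert 7 (step 7): P = [2, 3, 6, 7] / [4, 8] / [5];  Q = [1, 4, 5, 7] / [2, 6] / [3]
  Insert 1 (step 8): P = [1, 3, 6, 7] / [2, 8] / [4] / [5];  Q = [1, 4, 5, 7] / [2, 6] / [3] / [8]
Final shape: (4, 2, 1, 1).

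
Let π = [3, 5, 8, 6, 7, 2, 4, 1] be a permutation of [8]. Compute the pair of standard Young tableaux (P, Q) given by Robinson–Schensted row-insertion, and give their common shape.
P = [1, 4, 6, 7] / [2, 5] / [3] / [8];  Q = [1, 2, 3, 5] / [4, 7] / [6] / [8];  common shape = (4, 2, 1, 1)

Row-insert the values π_1, π_2, … into P one at a time, bumping the leftmost entry strictly greater than the inserted value down to the next row. The recording tableau Q records, in position (i, j), the step at which that cell was added to P.
  Insert 3 (step 1): P = [3];  Q = [1]
  Insert 5 (step 2): P = [3, 5];  Q = [1, 2]
  Insert 8 (step 3): P = [3, 5, 8];  Q = [1, 2, 3]
  Insert 6 (step 4): P = [3, 5, 6] / [8];  Q = [1, 2, 3] / [4]
  Insert 7 (step 5): P = [3, 5, 6, 7] / [8];  Q = [1, 2, 3, 5] / [4]
  Insert 2 (step 6): P = [2, 5, 6, 7] / [3] / [8];  Q = [1, 2, 3, 5] / [4] / [6]
  Insert 4 (step 7): P = [2, 4, 6, 7] / [3, 5] / [8];  Q = [1, 2, 3, 5] / [4, 7] / [6]
  Insert 1 (step 8): P = [1, 4, 6, 7] / [2, 5] / [3] / [8];  Q = [1, 2, 3, 5] / [4, 7] / [6] / [8]
Final shape: (4, 2, 1, 1).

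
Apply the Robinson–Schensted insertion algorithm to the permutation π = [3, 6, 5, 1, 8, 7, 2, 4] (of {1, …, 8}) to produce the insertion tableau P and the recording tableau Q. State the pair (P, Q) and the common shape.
P = [1, 2, 4] / [3, 5, 7] / [6, 8];  Q = [1, 2, 5] / [3, 6, 8] / [4, 7];  common shape = (3, 3, 2)

Row-insert the values π_1, π_2, … into P one at a time, bumping the leftmost entry strictly greater than the inserted value down to the next row. The recording tableau Q records, in position (i, j), the step at which that cell was added to P.
  Insert 3 (step 1): P = [3];  Q = [1]
  Insert 6 (step 2): P = [3, 6];  Q = [1, 2]
  Insert 5 (step 3): P = [3, 5] / [6];  Q = [1, 2] / [3]
  Insert 1 (step 4): P = [1, 5] / [3] / [6];  Q = [1, 2] / [3] / [4]
  Insert 8 (step 5): P = [1, 5, 8] / [3] / [6];  Q = [1, 2, 5] / [3] / [4]
  Insert 7 (step 6): P = [1, 5, 7] / [3, 8] / [6];  Q = [1, 2, 5] / [3, 6] / [4]
  Insert 2 (step 7): P = [1, 2, 7] / [3, 5] / [6, 8];  Q = [1, 2, 5] / [3, 6] / [4, 7]
  Insert 4 (step 8): P = [1, 2, 4] / [3, 5, 7] / [6, 8];  Q = [1, 2, 5] / [3, 6, 8] / [4, 7]
Final shape: (3, 3, 2).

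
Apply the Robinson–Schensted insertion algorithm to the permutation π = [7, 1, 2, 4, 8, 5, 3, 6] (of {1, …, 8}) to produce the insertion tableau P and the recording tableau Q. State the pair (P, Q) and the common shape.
P = [1, 2, 3, 5, 6] / [4, 8] / [7];  Q = [1, 3, 4, 5, 8] / [2, 6] / [7];  common shape = (5, 2, 1)

Row-insert the values π_1, π_2, … into P one at a time, bumping the leftmost entry strictly greater than the inserted value down to the next row. The recording tableau Q records, in position (i, j), the step at which that cell was added to P.
  Insert 7 (step 1): P = [7];  Q = [1]
  Insert 1 (step 2): P = [1] / [7];  Q = [1] / [2]
  Insert 2 (step 3): P = [1, 2] / [7];  Q = [1, 3] / [2]
  Insert 4 (step 4): P = [1, 2, 4] / [7];  Q = [1, 3, 4] / [2]
  Insert 8 (step 5): P = [1, 2, 4, 8] / [7];  Q = [1, 3, 4, 5] / [2]
  Insert 5 (step 6): P = [1, 2, 4, 5] / [7, 8];  Q = [1, 3, 4, 5] / [2, 6]
  Insert 3 (step 7): P = [1, 2, 3, 5] / [4, 8] / [7];  Q = [1, 3, 4, 5] / [2, 6] / [7]
  Insert 6 (step 8): P = [1, 2, 3, 5, 6] / [4, 8] / [7];  Q = [1, 3, 4, 5, 8] / [2, 6] / [7]
Final shape: (5, 2, 1).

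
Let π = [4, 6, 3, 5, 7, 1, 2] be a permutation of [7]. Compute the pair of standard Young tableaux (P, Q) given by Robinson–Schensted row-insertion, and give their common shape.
P = [1, 2, 7] / [3, 5] / [4, 6];  Q = [1, 2, 5] / [3, 4] / [6, 7];  common shape = (3, 2, 2)

Row-insert the values π_1, π_2, … into P one at a time, bumping the leftmost entry strictly greater than the inserted value down to the next row. The recording tableau Q records, in position (i, j), the step at which that cell was added to P.
  Insert 4 (step 1): P = [4];  Q = [1]
  Insert 6 (step 2): P = [4, 6];  Q = [1, 2]
  Insert 3 (step 3): P = [3, 6] / [4];  Q = [1, 2] / [3]
  Insert 5 (step 4): P = [3, 5] / [4, 6];  Q = [1, 2] / [3, 4]
  Insert 7 (step 5): P = [3, 5, 7] / [4, 6];  Q = [1, 2, 5] / [3, 4]
  Insert 1 (step 6): P = [1, 5, 7] / [3, 6] / [4];  Q = [1, 2, 5] / [3, 4] / [6]
  Insert 2 (step 7): P = [1, 2, 7] / [3, 5] / [4, 6];  Q = [1, 2, 5] / [3, 4] / [6, 7]
Final shape: (3, 2, 2).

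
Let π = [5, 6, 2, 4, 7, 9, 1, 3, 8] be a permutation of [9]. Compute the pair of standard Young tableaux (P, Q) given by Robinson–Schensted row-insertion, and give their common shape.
P = [1, 3, 7, 8] / [2, 4, 9] / [5, 6];  Q = [1, 2, 5, 6] / [3, 4, 9] / [7, 8];  common shape = (4, 3, 2)

Row-insert the values π_1, π_2, … into P one at a time, bumping the leftmost entry strictly greater than the inserted value down to the next row. The recording tableau Q records, in position (i, j), the step at which that cell was added to P.
  Insert 5 (step 1): P = [5];  Q = [1]
  Insert 6 (step 2): P = [5, 6];  Q = [1, 2]
  Insert 2 (step 3): P = [2, 6] / [5];  Q = [1, 2] / [3]
  Insert 4 (step 4): P = [2, 4] / [5, 6];  Q = [1, 2] / [3, 4]
  Insert 7 (step 5): P = [2, 4, 7] / [5, 6];  Q = [1, 2, 5] / [3, 4]
  Insert 9 (step 6): P = [2, 4, 7, 9] / [5, 6];  Q = [1, 2, 5, 6] / [3, 4]
  Insert 1 (step 7): P = [1, 4, 7, 9] / [2, 6] / [5];  Q = [1, 2, 5, 6] / [3, 4] / [7]
  Insert 3 (step 8): P = [1, 3, 7, 9] / [2, 4] / [5, 6];  Q = [1, 2, 5, 6] / [3, 4] / [7, 8]
  Insert 8 (step 9): P = [1, 3, 7, 8] / [2, 4, 9] / [5, 6];  Q = [1, 2, 5, 6] / [3, 4, 9] / [7, 8]
Final shape: (4, 3, 2).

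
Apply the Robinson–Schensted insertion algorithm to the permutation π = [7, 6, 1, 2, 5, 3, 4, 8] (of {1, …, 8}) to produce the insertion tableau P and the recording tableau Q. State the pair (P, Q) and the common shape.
P = [1, 2, 3, 4, 8] / [5] / [6] / [7];  Q = [1, 4, 5, 7, 8] / [2] / [3] / [6];  common shape = (5, 1, 1, 1)

Row-insert the values π_1, π_2, … into P one at a time, bumping the leftmost entry strictly greater than the inserted value down to the next row. The recording tableau Q records, in position (i, j), the step at which that cell was added to P.
  Insert 7 (step 1): P = [7];  Q = [1]
  Insert 6 (step 2): P = [6] / [7];  Q = [1] / [2]
  Insert 1 (step 3): P = [1] / [6] / [7];  Q = [1] / [2] / [3]
  Insert 2 (step 4): P = [1, 2] / [6] / [7];  Q = [1, 4] / [2] / [3]
  Insert 5 (step 5): P = [1, 2, 5] / [6] / [7];  Q = [1, 4, 5] / [2] / [3]
  Insert 3 (step 6): P = [1, 2, 3] / [5] / [6] / [7];  Q = [1, 4, 5] / [2] / [3] / [6]
  Insert 4 (step 7): P = [1, 2, 3, 4] / [5] / [6] / [7];  Q = [1, 4, 5, 7] / [2] / [3] / [6]
  Insert 8 (step 8): P = [1, 2, 3, 4, 8] / [5] / [6] / [7];  Q = [1, 4, 5, 7, 8] / [2] / [3] / [6]
Final shape: (5, 1, 1, 1).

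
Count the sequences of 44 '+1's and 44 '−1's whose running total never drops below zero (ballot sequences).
C_44 = 583300119592996693088040

These ballot sequences are counted by the Catalan number C_n = (1/(n + 1)) · C(2n, n). For n = 44: C_44 = (1/45) · C(88, 44) = 26248505381684851188961800/45 = 583300119592996693088040.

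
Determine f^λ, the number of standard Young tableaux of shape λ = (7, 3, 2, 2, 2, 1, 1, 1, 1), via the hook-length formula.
# SYT of shape (7, 3, 2, 2, 2, 1, 1, 1, 1) = 46558512

Hook-length formula: f^λ = n! / Π hook(c), product over all cells c of the Young diagram. For λ = (7, 3, 2, 2, 2, 1, 1, 1, 1), n = 20 boxes. Hook lengths by row (left-to-right, top-to-bottom): [15, 10, 6, 4, 3, 2, 1]; [10, 5, 1]; [8, 3]; [7, 2]; [6, 1]; [4]; [3]; [2]; [1]. Product of hooks = 52254720000. So f^λ = 20! / 52254720000 = 2432902008176640000 / 52254720000 = 46558512.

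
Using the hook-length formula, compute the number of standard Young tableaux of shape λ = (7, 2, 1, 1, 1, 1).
# SYT of shape (7, 2, 1, 1, 1, 1) = 4290

Hook-length formula: f^λ = n! / Π hook(c), product over all cells c of the Young diagram. For λ = (7, 2, 1, 1, 1, 1), n = 13 boxes. Hook lengths by row (left-to-right, top-to-bottom): [12, 7, 5, 4, 3, 2, 1]; [6, 1]; [4]; [3]; [2]; [1]. Product of hooks = 1451520. So f^λ = 13! / 1451520 = 6227020800 / 1451520 = 4290.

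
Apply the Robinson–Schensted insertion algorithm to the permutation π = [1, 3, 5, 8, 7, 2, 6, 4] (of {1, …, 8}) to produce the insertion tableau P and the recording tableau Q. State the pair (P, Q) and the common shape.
P = [1, 2, 4, 6] / [3, 5] / [7] / [8];  Q = [1, 2, 3, 4] / [5, 7] / [6] / [8];  common shape = (4, 2, 1, 1)

Row-insert the values π_1, π_2, … into P one at a time, bumping the leftmost entry strictly greater than the inserted value down to the next row. The recording tableau Q records, in position (i, j), the step at which that cell was added to P.
  Insert 1 (step 1): P = [1];  Q = [1]
  Insert 3 (step 2): P = [1, 3];  Q = [1, 2]
  Insert 5 (step 3): P = [1, 3, 5];  Q = [1, 2, 3]
  Insert 8 (step 4): P = [1, 3, 5, 8];  Q = [1, 2, 3, 4]
  Insert 7 (step 5): P = [1, 3, 5, 7] / [8];  Q = [1, 2, 3, 4] / [5]
  Insert 2 (step 6): P = [1, 2, 5, 7] / [3] / [8];  Q = [1, 2, 3, 4] / [5] / [6]
  Insert 6 (step 7): P = [1, 2, 5, 6] / [3, 7] / [8];  Q = [1, 2, 3, 4] / [5, 7] / [6]
  Insert 4 (step 8): P = [1, 2, 4, 6] / [3, 5] / [7] / [8];  Q = [1, 2, 3, 4] / [5, 7] / [6] / [8]
Final shape: (4, 2, 1, 1).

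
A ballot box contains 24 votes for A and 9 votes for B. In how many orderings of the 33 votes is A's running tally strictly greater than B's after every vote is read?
Strict-lead orderings = 17530500

Total orderings of the 33 votes with 24 for A: C(33, 24) = 38567100. By the Bertrand ballot formula (Cycle Lemma / reflection principle), the number of orderings in which A is strictly ahead of B throughout is (p − q)/(p + q) · C(p + q, p) = (24 − 9)/(24 + 9) · 38567100 = 17530500.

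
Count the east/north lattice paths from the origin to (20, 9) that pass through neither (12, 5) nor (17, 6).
Number of paths = 5675565

Inclusion–exclusion. Total paths: C(29, 20) = 10015005. Through P₁: C(17, 12)·C(12, 8) = 3063060. Through P₂: C(23, 17)·C(6, 3) = 2018940. Since P₁ is strictly southwest of P₂, a monotone path through both must visit P₁ then P₂; paths through both = C(17, 12)·C(6, 5)·C(6, 3) = 742560. Avoid both = 10015005 − 3063060 − 2018940 + 742560 = 5675565.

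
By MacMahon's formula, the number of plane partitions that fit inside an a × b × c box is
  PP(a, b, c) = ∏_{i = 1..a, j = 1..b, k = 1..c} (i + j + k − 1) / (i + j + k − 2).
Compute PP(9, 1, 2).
PP(9, 1, 2) = 55

Evaluate the triple product over i = 1..9, j = 1..1, k = 1..2. The factors are (2/1) · (3/2) · (3/2) · (4/3) · (4/3) · (5/4) · (5/4) · (6/5) · … (18 factors total). The numerators and denominators telescope so the product is an integer; carrying out the multiplication exactly gives PP(9, 1, 2) = 55.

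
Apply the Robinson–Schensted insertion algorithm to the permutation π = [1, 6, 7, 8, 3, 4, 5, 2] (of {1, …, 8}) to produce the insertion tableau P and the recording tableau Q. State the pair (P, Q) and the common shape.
P = [1, 2, 4, 5] / [3, 7, 8] / [6];  Q = [1, 2, 3, 4] / [5, 6, 7] / [8];  common shape = (4, 3, 1)

Row-insert the values π_1, π_2, … into P one at a time, bumping the leftmost entry strictly greater than the inserted value down to the next row. The recording tableau Q records, in position (i, j), the step at which that cell was added to P.
  Insert 1 (step 1): P = [1];  Q = [1]
  Insert 6 (step 2): P = [1, 6];  Q = [1, 2]
  Insert 7 (step 3): P = [1, 6, 7];  Q = [1, 2, 3]
  Insert 8 (step 4): P = [1, 6, 7, 8];  Q = [1, 2, 3, 4]
  Insert 3 (step 5): P = [1, 3, 7, 8] / [6];  Q = [1, 2, 3, 4] / [5]
  Insert 4 (step 6): P = [1, 3, 4, 8] / [6, 7];  Q = [1, 2, 3, 4] / [5, 6]
  Insert 5 (step 7): P = [1, 3, 4, 5] / [6, 7, 8];  Q = [1, 2, 3, 4] / [5, 6, 7]
  Insert 2 (step 8): P = [1, 2, 4, 5] / [3, 7, 8] / [6];  Q = [1, 2, 3, 4] / [5, 6, 7] / [8]
Final shape: (4, 3, 1).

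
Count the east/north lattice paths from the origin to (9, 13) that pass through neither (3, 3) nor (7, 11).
Number of paths = 205716

Inclusion–exclusion. Total paths: C(22, 9) = 497420. Through P₁: C(6, 3)·C(16, 6) = 160160. Through P₂: C(18, 7)·C(4, 2) = 190944. Since P₁ is strictly southwest of P₂, a monotone path through both must visit P₁ then P₂; paths through both = C(6, 3)·C(12, 4)·C(4, 2) = 59400. Avoid both = 497420 − 160160 − 190944 + 59400 = 205716.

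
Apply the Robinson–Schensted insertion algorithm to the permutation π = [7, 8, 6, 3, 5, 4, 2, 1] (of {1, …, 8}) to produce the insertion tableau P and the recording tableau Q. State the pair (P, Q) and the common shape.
P = [1, 4] / [2, 8] / [3] / [5] / [6] / [7];  Q = [1, 2] / [3, 5] / [4] / [6] / [7] / [8];  common shape = (2, 2, 1, 1, 1, 1)

Row-insert the values π_1, π_2, … into P one at a time, bumping the leftmost entry strictly greater than the inserted value down to the next row. The recording tableau Q records, in position (i, j), the step at which that cell was added to P.
  Insert 7 (step 1): P = [7];  Q = [1]
  Insert 8 (step 2): P = [7, 8];  Q = [1, 2]
  Insert 6 (step 3): P = [6, 8] / [7];  Q = [1, 2] / [3]
  Insert 3 (step 4): P = [3, 8] / [6] / [7];  Q = [1, 2] / [3] / [4]
  Insert 5 (step 5): P = [3, 5] / [6, 8] / [7];  Q = [1, 2] / [3, 5] / [4]
  Insert 4 (step 6): P = [3, 4] / [5, 8] / [6] / [7];  Q = [1, 2] / [3, 5] / [4] / [6]
  Insert 2 (step 7): P = [2, 4] / [3, 8] / [5] / [6] / [7];  Q = [1, 2] / [3, 5] / [4] / [6] / [7]
  Insert 1 (step 8): P = [1, 4] / [2, 8] / [3] / [5] / [6] / [7];  Q = [1, 2] / [3, 5] / [4] / [6] / [7] / [8]
Final shape: (2, 2, 1, 1, 1, 1).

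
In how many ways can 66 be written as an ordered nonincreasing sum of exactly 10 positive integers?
p(66, 10 parts) = 126299

Partitions of n into exactly k parts are in bijection with partitions of n − k into at most k parts (subtract 1 from each part). So p(66, exactly 10) = p(56, parts ≤ 10). Computing via the recurrence p(m, j) = p(m, j−1) + p(m−j, j) gives 126299.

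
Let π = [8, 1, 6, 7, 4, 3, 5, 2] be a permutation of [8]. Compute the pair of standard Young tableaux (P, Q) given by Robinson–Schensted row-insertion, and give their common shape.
P = [1, 2, 5] / [3, 7] / [4] / [6] / [8];  Q = [1, 3, 4] / [2, 7] / [5] / [6] / [8];  common shape = (3, 2, 1, 1, 1)

Row-insert the values π_1, π_2, … into P one at a time, bumping the leftmost entry strictly greater than the inserted value down to the next row. The recording tableau Q records, in position (i, j), the step at which that cell was added to P.
  Insert 8 (step 1): P = [8];  Q = [1]
  Insert 1 (step 2): P = [1] / [8];  Q = [1] / [2]
  Insert 6 (step 3): P = [1, 6] / [8];  Q = [1, 3] / [2]
  Insert 7 (step 4): P = [1, 6, 7] / [8];  Q = [1, 3, 4] / [2]
  Insert 4 (step 5): P = [1, 4, 7] / [6] / [8];  Q = [1, 3, 4] / [2] / [5]
  Insert 3 (step 6): P = [1, 3, 7] / [4] / [6] / [8];  Q = [1, 3, 4] / [2] / [5] / [6]
  Insert 5 (step 7): P = [1, 3, 5] / [4, 7] / [6] / [8];  Q = [1, 3, 4] / [2, 7] / [5] / [6]
  Insert 2 (step 8): P = [1, 2, 5] / [3, 7] / [4] / [6] / [8];  Q = [1, 3, 4] / [2, 7] / [5] / [6] / [8]
Final shape: (3, 2, 1, 1, 1).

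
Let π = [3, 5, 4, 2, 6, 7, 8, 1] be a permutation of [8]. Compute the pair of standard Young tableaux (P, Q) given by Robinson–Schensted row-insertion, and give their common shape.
P = [1, 4, 6, 7, 8] / [2] / [3] / [5];  Q = [1, 2, 5, 6, 7] / [3] / [4] / [8];  common shape = (5, 1, 1, 1)

Row-insert the values π_1, π_2, … into P one at a time, bumping the leftmost entry strictly greater than the inserted value down to the next row. The recording tableau Q records, in position (i, j), the step at which that cell was added to P.
  Insert 3 (step 1): P = [3];  Q = [1]
  Insert 5 (step 2): P = [3, 5];  Q = [1, 2]
  Insert 4 (step 3): P = [3, 4] / [5];  Q = [1, 2] / [3]
  Insert 2 (step 4): P = [2, 4] / [3] / [5];  Q = [1, 2] / [3] / [4]
  Insert 6 (step 5): P = [2, 4, 6] / [3] / [5];  Q = [1, 2, 5] / [3] / [4]
  Insert 7 (step 6): P = [2, 4, 6, 7] / [3] / [5];  Q = [1, 2, 5, 6] / [3] / [4]
  Insert 8 (step 7): P = [2, 4, 6, 7, 8] / [3] / [5];  Q = [1, 2, 5, 6, 7] / [3] / [4]
  Insert 1 (step 8): P = [1, 4, 6, 7, 8] / [2] / [3] / [5];  Q = [1, 2, 5, 6, 7] / [3] / [4] / [8]
Final shape: (5, 1, 1, 1).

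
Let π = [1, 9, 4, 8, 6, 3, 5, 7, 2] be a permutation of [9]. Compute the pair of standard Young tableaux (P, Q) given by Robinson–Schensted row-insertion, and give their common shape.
P = [1, 2, 5, 7] / [3, 6] / [4] / [8] / [9];  Q = [1, 2, 4, 8] / [3, 7] / [5] / [6] / [9];  common shape = (4, 2, 1, 1, 1)

Row-insert the values π_1, π_2, … into P one at a time, bumping the leftmost entry strictly greater than the inserted value down to the next row. The recording tableau Q records, in position (i, j), the step at which that cell was added to P.
  Insert 1 (step 1): P = [1];  Q = [1]
  Insert 9 (step 2): P = [1, 9];  Q = [1, 2]
  Insert 4 (step 3): P = [1, 4] / [9];  Q = [1, 2] / [3]
  Insert 8 (step 4): P = [1, 4, 8] / [9];  Q = [1, 2, 4] / [3]
  Insert 6 (step 5): P = [1, 4, 6] / [8] / [9];  Q = [1, 2, 4] / [3] / [5]
  Insert 3 (step 6): P = [1, 3, 6] / [4] / [8] / [9];  Q = [1, 2, 4] / [3] / [5] / [6]
  Insert 5 (step 7): P = [1, 3, 5] / [4, 6] / [8] / [9];  Q = [1, 2, 4] / [3, 7] / [5] / [6]
  Insert 7 (step 8): P = [1, 3, 5, 7] / [4, 6] / [8] / [9];  Q = [1, 2, 4, 8] / [3, 7] / [5] / [6]
  Insert 2 (step 9): P = [1, 2, 5, 7] / [3, 6] / [4] / [8] / [9];  Q = [1, 2, 4, 8] / [3, 7] / [5] / [6] / [9]
Final shape: (4, 2, 1, 1, 1).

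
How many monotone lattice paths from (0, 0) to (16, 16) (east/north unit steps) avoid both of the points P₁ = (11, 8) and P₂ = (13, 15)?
Number of paths = 364921524

Inclusion–exclusion. Total paths: C(32, 16) = 601080390. Through P₁: C(19, 11)·C(13, 5) = 97274034. Through P₂: C(28, 13)·C(4, 3) = 149768640. Since P₁ is strictly southwest of P₂, a monotone path through both must visit P₁ then P₂; paths through both = C(19, 11)·C(9, 2)·C(4, 3) = 10883808. Avoid both = 601080390 − 97274034 − 149768640 + 10883808 = 364921524.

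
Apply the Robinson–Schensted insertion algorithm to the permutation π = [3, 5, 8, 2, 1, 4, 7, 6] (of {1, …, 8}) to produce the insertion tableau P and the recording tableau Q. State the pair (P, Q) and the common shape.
P = [1, 4, 6] / [2, 5, 7] / [3, 8];  Q = [1, 2, 3] / [4, 6, 7] / [5, 8];  common shape = (3, 3, 2)

Row-insert the values π_1, π_2, … into P one at a time, bumping the leftmost entry strictly greater than the inserted value down to the next row. The recording tableau Q records, in position (i, j), the step at which that cell was added to P.
  Insert 3 (step 1): P = [3];  Q = [1]
  Insert 5 (step 2): P = [3, 5];  Q = [1, 2]
  Insert 8 (step 3): P = [3, 5, 8];  Q = [1, 2, 3]
  Insert 2 (step 4): P = [2, 5, 8] / [3];  Q = [1, 2, 3] / [4]
  Insert 1 (step 5): P = [1, 5, 8] / [2] / [3];  Q = [1, 2, 3] / [4] / [5]
  Insert 4 (step 6): P = [1, 4, 8] / [2, 5] / [3];  Q = [1, 2, 3] / [4, 6] / [5]
  Insert 7 (step 7): P = [1, 4, 7] / [2, 5, 8] / [3];  Q = [1, 2, 3] / [4, 6, 7] / [5]
  Insert 6 (step 8): P = [1, 4, 6] / [2, 5, 7] / [3, 8];  Q = [1, 2, 3] / [4, 6, 7] / [5, 8]
Final shape: (3, 3, 2).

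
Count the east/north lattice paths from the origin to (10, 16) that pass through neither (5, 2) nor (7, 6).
Number of paths = 4666861

Inclusion–exclusion. Total paths: C(26, 10) = 5311735. Through P₁: C(7, 5)·C(19, 5) = 244188. Through P₂: C(13, 7)·C(13, 3) = 490776. Since P₁ is strictly southwest of P₂, a monotone path through both must visit P₁ then P₂; paths through both = C(7, 5)·C(6, 2)·C(13, 3) = 90090. Avoid both = 5311735 − 244188 − 490776 + 90090 = 4666861.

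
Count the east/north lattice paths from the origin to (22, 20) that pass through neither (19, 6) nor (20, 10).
Number of paths = 511746651430

Inclusion–exclusion. Total paths: C(42, 22) = 513791607420. Through P₁: C(25, 19)·C(17, 3) = 120428000. Through P₂: C(30, 20)·C(12, 2) = 1982970990. Since P₁ is strictly southwest of P₂, a monotone path through both must visit P₁ then P₂; paths through both = C(25, 19)·C(5, 1)·C(12, 2) = 58443000. Avoid both = 513791607420 − 120428000 − 1982970990 + 58443000 = 511746651430.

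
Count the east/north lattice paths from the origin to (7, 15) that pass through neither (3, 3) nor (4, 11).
Number of paths = 92669

Inclusion–exclusion. Total paths: C(22, 7) = 170544. Through P₁: C(6, 3)·C(16, 4) = 36400. Through P₂: C(15, 4)·C(7, 3) = 47775. Since P₁ is strictly southwest of P₂, a monotone path through both must visit P₁ then P₂; paths through both = C(6, 3)·C(9, 1)·C(7, 3) = 6300. Avoid both = 170544 − 36400 − 47775 + 6300 = 92669.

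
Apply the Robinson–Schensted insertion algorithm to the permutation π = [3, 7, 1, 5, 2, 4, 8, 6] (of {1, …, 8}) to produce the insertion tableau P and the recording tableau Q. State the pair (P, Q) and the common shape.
P = [1, 2, 4, 6] / [3, 5, 8] / [7];  Q = [1, 2, 6, 7] / [3, 4, 8] / [5];  common shape = (4, 3, 1)

Row-insert the values π_1, π_2, … into P one at a time, bumping the leftmost entry strictly greater than the inserted value down to the next row. The recording tableau Q records, in position (i, j), the step at which that cell was added to P.
  Insert 3 (step 1): P = [3];  Q = [1]
  Insert 7 (step 2): P = [3, 7];  Q = [1, 2]
  Insert 1 (step 3): P = [1, 7] / [3];  Q = [1, 2] / [3]
  Insert 5 (step 4): P = [1, 5] / [3, 7];  Q = [1, 2] / [3, 4]
  Insert 2 (step 5): P = [1, 2] / [3, 5] / [7];  Q = [1, 2] / [3, 4] / [5]
  Insert 4 (step 6): P = [1, 2, 4] / [3, 5] / [7];  Q = [1, 2, 6] / [3, 4] / [5]
  Insert 8 (step 7): P = [1, 2, 4, 8] / [3, 5] / [7];  Q = [1, 2, 6, 7] / [3, 4] / [5]
  Insert 6 (step 8): P = [1, 2, 4, 6] / [3, 5, 8] / [7];  Q = [1, 2, 6, 7] / [3, 4, 8] / [5]
Final shape: (4, 3, 1).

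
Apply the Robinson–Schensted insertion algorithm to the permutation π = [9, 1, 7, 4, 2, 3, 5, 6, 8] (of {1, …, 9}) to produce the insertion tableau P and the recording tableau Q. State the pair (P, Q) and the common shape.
P = [1, 2, 3, 5, 6, 8] / [4] / [7] / [9];  Q = [1, 3, 6, 7, 8, 9] / [2] / [4] / [5];  common shape = (6, 1, 1, 1)

Row-insert the values π_1, π_2, … into P one at a time, bumping the leftmost entry strictly greater than the inserted value down to the next row. The recording tableau Q records, in position (i, j), the step at which that cell was added to P.
  Insert 9 (step 1): P = [9];  Q = [1]
  Insert 1 (step 2): P = [1] / [9];  Q = [1] / [2]
  Insert 7 (step 3): P = [1, 7] / [9];  Q = [1, 3] / [2]
  Insert 4 (step 4): P = [1, 4] / [7] / [9];  Q = [1, 3] / [2] / [4]
  Insert 2 (step 5): P = [1, 2] / [4] / [7] / [9];  Q = [1, 3] / [2] / [4] / [5]
  Insert 3 (step 6): P = [1, 2, 3] / [4] / [7] / [9];  Q = [1, 3, 6] / [2] / [4] / [5]
  Insert 5 (step 7): P = [1, 2, 3, 5] / [4] / [7] / [9];  Q = [1, 3, 6, 7] / [2] / [4] / [5]
  Insert 6 (step 8): P = [1, 2, 3, 5, 6] / [4] / [7] / [9];  Q = [1, 3, 6, 7, 8] / [2] / [4] / [5]
  Insert 8 (step 9): P = [1, 2, 3, 5, 6, 8] / [4] / [7] / [9];  Q = [1, 3, 6, 7, 8, 9] / [2] / [4] / [5]
Final shape: (6, 1, 1, 1).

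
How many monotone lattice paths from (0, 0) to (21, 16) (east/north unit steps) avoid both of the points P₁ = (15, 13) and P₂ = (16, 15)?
Number of paths = 8601350940

Inclusion–exclusion. Total paths: C(37, 21) = 12875774670. Through P₁: C(28, 15)·C(9, 6) = 3145141440. Through P₂: C(31, 16)·C(6, 5) = 1803241170. Since P₁ is strictly southwest of P₂, a monotone path through both must visit P₁ then P₂; paths through both = C(28, 15)·C(3, 1)·C(6, 5) = 673958880. Avoid both = 12875774670 − 3145141440 − 1803241170 + 673958880 = 8601350940.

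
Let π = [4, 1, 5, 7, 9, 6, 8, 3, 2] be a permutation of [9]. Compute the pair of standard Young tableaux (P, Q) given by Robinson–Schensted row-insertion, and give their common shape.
P = [1, 2, 6, 8] / [3, 5, 9] / [4] / [7];  Q = [1, 3, 4, 5] / [2, 6, 7] / [8] / [9];  common shape = (4, 3, 1, 1)

Row-insert the values π_1, π_2, … into P one at a time, bumping the leftmost entry strictly greater than the inserted value down to the next row. The recording tableau Q records, in position (i, j), the step at which that cell was added to P.
  Insert 4 (step 1): P = [4];  Q = [1]
  Insert 1 (step 2): P = [1] / [4];  Q = [1] / [2]
  Insert 5 (step 3): P = [1, 5] / [4];  Q = [1, 3] / [2]
  Insert 7 (step 4): P = [1, 5, 7] / [4];  Q = [1, 3, 4] / [2]
  Insert 9 (step 5): P = [1, 5, 7, 9] / [4];  Q = [1, 3, 4, 5] / [2]
  Insert 6 (step 6): P = [1, 5, 6, 9] / [4, 7];  Q = [1, 3, 4, 5] / [2, 6]
  Insert 8 (step 7): P = [1, 5, 6, 8] / [4, 7, 9];  Q = [1, 3, 4, 5] / [2, 6, 7]
  Insert 3 (step 8): P = [1, 3, 6, 8] / [4, 5, 9] / [7];  Q = [1, 3, 4, 5] / [2, 6, 7] / [8]
  Insert 2 (step 9): P = [1, 2, 6, 8] / [3, 5, 9] / [4] / [7];  Q = [1, 3, 4, 5] / [2, 6, 7] / [8] / [9]
Final shape: (4, 3, 1, 1).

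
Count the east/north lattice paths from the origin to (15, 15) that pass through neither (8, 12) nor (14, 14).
Number of paths = 66822240

Inclusion–exclusion. Total paths: C(30, 15) = 155117520. Through P₁: C(20, 8)·C(10, 7) = 15116400. Through P₂: C(28, 14)·C(2, 1) = 80233200. Since P₁ is strictly southwest of P₂, a monotone path through both must visit P₁ then P₂; paths through both = C(20, 8)·C(8, 6)·C(2, 1) = 7054320. Avoid both = 155117520 − 15116400 − 80233200 + 7054320 = 66822240.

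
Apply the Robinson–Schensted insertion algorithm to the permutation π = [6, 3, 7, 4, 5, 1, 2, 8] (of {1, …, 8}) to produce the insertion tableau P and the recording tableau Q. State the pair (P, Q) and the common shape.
P = [1, 2, 5, 8] / [3, 4] / [6, 7];  Q = [1, 3, 5, 8] / [2, 4] / [6, 7];  common shape = (4, 2, 2)

Row-insert the values π_1, π_2, … into P one at a time, bumping the leftmost entry strictly greater than the inserted value down to the next row. The recording tableau Q records, in position (i, j), the step at which that cell was added to P.
  Insert 6 (step 1): P = [6];  Q = [1]
  Insert 3 (step 2): P = [3] / [6];  Q = [1] / [2]
  Insert 7 (step 3): P = [3, 7] / [6];  Q = [1, 3] / [2]
  Insert 4 (step 4): P = [3, 4] / [6, 7];  Q = [1, 3] / [2, 4]
  Insert 5 (step 5): P = [3, 4, 5] / [6, 7];  Q = [1, 3, 5] / [2, 4]
  Insert 1 (step 6): P = [1, 4, 5] / [3, 7] / [6];  Q = [1, 3, 5] / [2, 4] / [6]
  Insert 2 (step 7): P = [1, 2, 5] / [3, 4] / [6, 7];  Q = [1, 3, 5] / [2, 4] / [6, 7]
  Insert 8 (step 8): P = [1, 2, 5, 8] / [3, 4] / [6, 7];  Q = [1, 3, 5, 8] / [2, 4] / [6, 7]
Final shape: (4, 2, 2).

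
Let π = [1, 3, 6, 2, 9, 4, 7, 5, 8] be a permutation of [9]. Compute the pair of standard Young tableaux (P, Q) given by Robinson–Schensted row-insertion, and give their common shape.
P = [1, 2, 4, 5, 8] / [3, 6, 7] / [9];  Q = [1, 2, 3, 5, 9] / [4, 6, 7] / [8];  common shape = (5, 3, 1)

Row-insert the values π_1, π_2, … into P one at a time, bumping the leftmost entry strictly greater than the inserted value down to the next row. The recording tableau Q records, in position (i, j), the step at which that cell was added to P.
  Insert 1 (step 1): P = [1];  Q = [1]
  Insert 3 (step 2): P = [1, 3];  Q = [1, 2]
  Insert 6 (step 3): P = [1, 3, 6];  Q = [1, 2, 3]
  Insert 2 (step 4): P = [1, 2, 6] / [3];  Q = [1, 2, 3] / [4]
  Insert 9 (step 5): P = [1, 2, 6, 9] / [3];  Q = [1, 2, 3, 5] / [4]
  Insert 4 (step 6): P = [1, 2, 4, 9] / [3, 6];  Q = [1, 2, 3, 5] / [4, 6]
  Insert 7 (step 7): P = [1, 2, 4, 7] / [3, 6, 9];  Q = [1, 2, 3, 5] / [4, 6, 7]
  Insert 5 (step 8): P = [1, 2, 4, 5] / [3, 6, 7] / [9];  Q = [1, 2, 3, 5] / [4, 6, 7] / [8]
  Insert 8 (step 9): P = [1, 2, 4, 5, 8] / [3, 6, 7] / [9];  Q = [1, 2, 3, 5, 9] / [4, 6, 7] / [8]
Final shape: (5, 3, 1).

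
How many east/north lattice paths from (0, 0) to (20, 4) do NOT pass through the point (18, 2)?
Number of paths = 9486

Total paths from (0, 0) to (20, 4): C(24, 20) = 10626. Paths through (18, 2): (paths (0, 0) → (18, 2)) × (paths (18, 2) → (20, 4)) = C(20, 18) · C(4, 2) = 190 · 6 = 1140. Avoidance count = 10626 − 1140 = 9486.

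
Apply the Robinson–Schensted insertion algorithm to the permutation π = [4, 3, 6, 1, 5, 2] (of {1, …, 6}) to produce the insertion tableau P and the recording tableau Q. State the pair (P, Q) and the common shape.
P = [1, 2] / [3, 5] / [4, 6];  Q = [1, 3] / [2, 5] / [4, 6];  common shape = (2, 2, 2)

Row-insert the values π_1, π_2, … into P one at a time, bumping the leftmost entry strictly greater than the inserted value down to the next row. The recording tableau Q records, in position (i, j), the step at which that cell was added to P.
  Insert 4 (step 1): P = [4];  Q = [1]
  Insert 3 (step 2): P = [3] / [4];  Q = [1] / [2]
  Insert 6 (step 3): P = [3, 6] / [4];  Q = [1, 3] / [2]
  Insert 1 (step 4): P = [1, 6] / [3] / [4];  Q = [1, 3] / [2] / [4]
  Insert 5 (step 5): P = [1, 5] / [3, 6] / [4];  Q = [1, 3] / [2, 5] / [4]
  Insert 2 (step 6): P = [1, 2] / [3, 5] / [4, 6];  Q = [1, 3] / [2, 5] / [4, 6]
Final shape: (2, 2, 2).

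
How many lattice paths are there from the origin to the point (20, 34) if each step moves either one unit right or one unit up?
Number of paths = 321387366339585

A monotone lattice path from (0, 0) to (20, 34) consists of 20 east steps and 34 north steps in some order, so it is determined by which 20 of the 54 steps are east. The count is C(54, 20) = 321387366339585.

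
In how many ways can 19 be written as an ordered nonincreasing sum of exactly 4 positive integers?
p(19, 4 parts) = 54

Partitions of n into exactly k parts are in bijection with partitions of n − k into at most k parts (subtract 1 from each part). So p(19, exactly 4) = p(15, parts ≤ 4). Computing via the recurrence p(m, j) = p(m, j−1) + p(m−j, j) gives 54.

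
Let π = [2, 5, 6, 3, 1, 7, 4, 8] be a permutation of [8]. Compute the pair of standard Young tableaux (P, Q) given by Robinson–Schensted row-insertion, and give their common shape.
P = [1, 3, 4, 7, 8] / [2, 6] / [5];  Q = [1, 2, 3, 6, 8] / [4, 7] / [5];  common shape = (5, 2, 1)

Row-insert the values π_1, π_2, … into P one at a time, bumping the leftmost entry strictly greater than the inserted value down to the next row. The recording tableau Q records, in position (i, j), the step at which that cell was added to P.
  Insert 2 (step 1): P = [2];  Q = [1]
  Insert 5 (step 2): P = [2, 5];  Q = [1, 2]
  Insert 6 (step 3): P = [2, 5, 6];  Q = [1, 2, 3]
  Insert 3 (step 4): P = [2, 3, 6] / [5];  Q = [1, 2, 3] / [4]
  Insert 1 (step 5): P = [1, 3, 6] / [2] / [5];  Q = [1, 2, 3] / [4] / [5]
  Insert 7 (step 6): P = [1, 3, 6, 7] / [2] / [5];  Q = [1, 2, 3, 6] / [4] / [5]
  Insert 4 (step 7): P = [1, 3, 4, 7] / [2, 6] / [5];  Q = [1, 2, 3, 6] / [4, 7] / [5]
  Insert 8 (step 8): P = [1, 3, 4, 7, 8] / [2, 6] / [5];  Q = [1, 2, 3, 6, 8] / [4, 7] / [5]
Final shape: (5, 2, 1).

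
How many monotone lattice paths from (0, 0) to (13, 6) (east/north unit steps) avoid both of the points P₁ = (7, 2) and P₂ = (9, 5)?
Number of paths = 11362

Inclusion–exclusion. Total paths: C(19, 13) = 27132. Through P₁: C(9, 7)·C(10, 6) = 7560. Through P₂: C(14, 9)·C(5, 4) = 10010. Since P₁ is strictly southwest of P₂, a monotone path through both must visit P₁ then P₂; paths through both = C(9, 7)·C(5, 2)·C(5, 4) = 1800. Avoid both = 27132 − 7560 − 10010 + 1800 = 11362.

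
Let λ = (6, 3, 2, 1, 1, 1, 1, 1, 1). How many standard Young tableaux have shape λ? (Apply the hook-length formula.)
# SYT of shape (6, 3, 2, 1, 1, 1, 1, 1, 1) = 700128

Hook-length formula: f^λ = n! / Π hook(c), product over all cells c of the Young diagram. For λ = (6, 3, 2, 1, 1, 1, 1, 1, 1), n = 17 boxes. Hook lengths by row (left-to-right, top-to-bottom): [14, 7, 5, 3, 2, 1]; [10, 3, 1]; [8, 1]; [6]; [5]; [4]; [3]; [2]; [1]. Product of hooks = 508032000. So f^λ = 17! / 508032000 = 355687428096000 / 508032000 = 700128.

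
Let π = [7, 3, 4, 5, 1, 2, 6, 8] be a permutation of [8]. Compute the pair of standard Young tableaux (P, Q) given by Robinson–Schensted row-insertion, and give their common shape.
P = [1, 2, 5, 6, 8] / [3, 4] / [7];  Q = [1, 3, 4, 7, 8] / [2, 6] / [5];  common shape = (5, 2, 1)

Row-insert the values π_1, π_2, … into P one at a time, bumping the leftmost entry strictly greater than the inserted value down to the next row. The recording tableau Q records, in position (i, j), the step at which that cell was added to P.
  Insert 7 (step 1): P = [7];  Q = [1]
  Insert 3 (step 2): P = [3] / [7];  Q = [1] / [2]
  Insert 4 (step 3): P = [3, 4] / [7];  Q = [1, 3] / [2]
  Insert 5 (step 4): P = [3, 4, 5] / [7];  Q = [1, 3, 4] / [2]
  Insert 1 (step 5): P = [1, 4, 5] / [3] / [7];  Q = [1, 3, 4] / [2] / [5]
  Insert 2 (step 6): P = [1, 2, 5] / [3, 4] / [7];  Q = [1, 3, 4] / [2, 6] / [5]
  Insert 6 (step 7): P = [1, 2, 5, 6] / [3, 4] / [7];  Q = [1, 3, 4, 7] / [2, 6] / [5]
  Insert 8 (step 8): P = [1, 2, 5, 6, 8] / [3, 4] / [7];  Q = [1, 3, 4, 7, 8] / [2, 6] / [5]
Final shape: (5, 2, 1).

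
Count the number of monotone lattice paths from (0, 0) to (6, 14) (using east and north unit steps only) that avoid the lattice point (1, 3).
Number of paths = 21288

Total paths from (0, 0) to (6, 14): C(20, 6) = 38760. Paths through (1, 3): (paths (0, 0) → (1, 3)) × (paths (1, 3) → (6, 14)) = C(4, 1) · C(16, 5) = 4 · 4368 = 17472. Avoidance count = 38760 − 17472 = 21288.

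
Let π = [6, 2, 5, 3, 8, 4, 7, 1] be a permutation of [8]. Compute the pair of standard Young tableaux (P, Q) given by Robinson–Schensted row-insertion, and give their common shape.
P = [1, 3, 4, 7] / [2, 8] / [5] / [6];  Q = [1, 3, 5, 7] / [2, 6] / [4] / [8];  common shape = (4, 2, 1, 1)

Row-insert the values π_1, π_2, … into P one at a time, bumping the leftmost entry strictly greater than the inserted value down to the next row. The recording tableau Q records, in position (i, j), the step at which that cell was added to P.
  Insert 6 (step 1): P = [6];  Q = [1]
  Insert 2 (step 2): P = [2] / [6];  Q = [1] / [2]
  Insert 5 (step 3): P = [2, 5] / [6];  Q = [1, 3] / [2]
  Insert 3 (step 4): P = [2, 3] / [5] / [6];  Q = [1, 3] / [2] / [4]
  Insert 8 (step 5): P = [2, 3, 8] / [5] / [6];  Q = [1, 3, 5] / [2] / [4]
  Insert 4 (step 6): P = [2, 3, 4] / [5, 8] / [6];  Q = [1, 3, 5] / [2, 6] / [4]
  Insert 7 (step 7): P = [2, 3, 4, 7] / [5, 8] / [6];  Q = [1, 3, 5, 7] / [2, 6] / [4]
  Insert 1 (step 8): P = [1, 3, 4, 7] / [2, 8] / [5] / [6];  Q = [1, 3, 5, 7] / [2, 6] / [4] / [8]
Final shape: (4, 2, 1, 1).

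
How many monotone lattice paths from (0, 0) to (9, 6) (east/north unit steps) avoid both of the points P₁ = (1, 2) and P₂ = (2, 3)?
Number of paths = 3040

Inclusion–exclusion. Total paths: C(15, 9) = 5005. Through P₁: C(3, 1)·C(12, 8) = 1485. Through P₂: C(5, 2)·C(10, 7) = 1200. Since P₁ is strictly southwest of P₂, a monotone path through both must visit P₁ then P₂; paths through both = C(3, 1)·C(2, 1)·C(10, 7) = 720. Avoid both = 5005 − 1485 − 1200 + 720 = 3040.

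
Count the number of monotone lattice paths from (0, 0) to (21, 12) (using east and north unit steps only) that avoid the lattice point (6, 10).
Number of paths = 353728232

Total paths from (0, 0) to (21, 12): C(33, 21) = 354817320. Paths through (6, 10): (paths (0, 0) → (6, 10)) × (paths (6, 10) → (21, 12)) = C(16, 6) · C(17, 15) = 8008 · 136 = 1089088. Avoidance count = 354817320 − 1089088 = 353728232.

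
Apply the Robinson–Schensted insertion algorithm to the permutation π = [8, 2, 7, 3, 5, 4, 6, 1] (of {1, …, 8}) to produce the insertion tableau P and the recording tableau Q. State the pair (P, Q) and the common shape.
P = [1, 3, 4, 6] / [2] / [5] / [7] / [8];  Q = [1, 3, 5, 7] / [2] / [4] / [6] / [8];  common shape = (4, 1, 1, 1, 1)

Row-insert the values π_1, π_2, … into P one at a time, bumping the leftmost entry strictly greater than the inserted value down to the next row. The recording tableau Q records, in position (i, j), the step at which that cell was added to P.
  Insert 8 (step 1): P = [8];  Q = [1]
  Insert 2 (step 2): P = [2] / [8];  Q = [1] / [2]
  Insert 7 (step 3): P = [2, 7] / [8];  Q = [1, 3] / [2]
  Insert 3 (step 4): P = [2, 3] / [7] / [8];  Q = [1, 3] / [2] / [4]
  Insert 5 (step 5): P = [2, 3, 5] / [7] / [8];  Q = [1, 3, 5] / [2] / [4]
  Insert 4 (step 6): P = [2, 3, 4] / [5] / [7] / [8];  Q = [1, 3, 5] / [2] / [4] / [6]
  Insert 6 (step 7): P = [2, 3, 4, 6] / [5] / [7] / [8];  Q = [1, 3, 5, 7] / [2] / [4] / [6]
  Insert 1 (step 8): P = [1, 3, 4, 6] / [2] / [5] / [7] / [8];  Q = [1, 3, 5, 7] / [2] / [4] / [6] / [8]
Final shape: (4, 1, 1, 1, 1).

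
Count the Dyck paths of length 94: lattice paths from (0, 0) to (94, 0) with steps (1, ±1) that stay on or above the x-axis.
C_47 = 33868773757191046886429490

These Dyck paths are counted by the Catalan number C_n = (1/(n + 1)) · C(2n, n). For n = 47: C_47 = (1/48) · C(94, 47) = 1625701140345170250548615520/48 = 33868773757191046886429490.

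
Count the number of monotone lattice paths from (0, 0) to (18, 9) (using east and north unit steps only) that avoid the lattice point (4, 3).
Number of paths = 3330225

Total paths from (0, 0) to (18, 9): C(27, 18) = 4686825. Paths through (4, 3): (paths (0, 0) → (4, 3)) × (paths (4, 3) → (18, 9)) = C(7, 4) · C(20, 14) = 35 · 38760 = 1356600. Avoidance count = 4686825 − 1356600 = 3330225.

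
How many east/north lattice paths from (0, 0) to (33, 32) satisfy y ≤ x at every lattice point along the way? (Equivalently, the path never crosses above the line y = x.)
Number of paths = 212336130412243110

By the reflection principle (André's argument), the number of monotone paths to (33, 32) with n ≤ m that never go above y = x is C(65, 33) − C(65, 34) = 3609714217008132870 − 3397378086595889760 = 212336130412243110.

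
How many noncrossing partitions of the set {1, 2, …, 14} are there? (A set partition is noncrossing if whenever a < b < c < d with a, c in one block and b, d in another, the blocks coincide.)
C_14 = 2674440

These noncrossing partitions are counted by the Catalan number C_n = (1/(n + 1)) · C(2n, n). For n = 14: C_14 = (1/15) · C(28, 14) = 40116600/15 = 2674440.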